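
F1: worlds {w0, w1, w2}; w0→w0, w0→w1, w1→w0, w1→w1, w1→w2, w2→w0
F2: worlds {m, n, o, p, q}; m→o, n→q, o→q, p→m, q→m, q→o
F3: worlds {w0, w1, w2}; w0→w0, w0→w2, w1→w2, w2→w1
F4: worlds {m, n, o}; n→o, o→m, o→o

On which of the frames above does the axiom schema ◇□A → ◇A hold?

Frame correspondent (Sahlqvist): ∀x ∀y (xRy → ∃w (yRw ∧ xRw)) — i.e. a generalized confluence (Geach) condition.
F1: holds.
F2: fails — mRo but no w with oRw and mRw.
F3: fails — w0Rw2 but no w with w2Rw and w0Rw.
F4: fails — oRm but no w with mRw and oRw.
Valid on: F1.

F1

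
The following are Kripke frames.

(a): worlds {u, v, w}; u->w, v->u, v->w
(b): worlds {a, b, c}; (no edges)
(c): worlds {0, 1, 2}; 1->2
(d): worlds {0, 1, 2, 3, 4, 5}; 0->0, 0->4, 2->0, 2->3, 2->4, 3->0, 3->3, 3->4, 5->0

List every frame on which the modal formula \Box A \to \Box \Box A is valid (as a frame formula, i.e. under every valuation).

(a), (b), (c)

This is the axiom for transitivity; its first-order frame correspondent is \forall x \forall y \forall z (Rxy \wedge Ryz \to Rxz).
(a): satisfies the condition.
(b): satisfies the condition.
(c): satisfies the condition.
(d): fails — R50 and R04 but not R54.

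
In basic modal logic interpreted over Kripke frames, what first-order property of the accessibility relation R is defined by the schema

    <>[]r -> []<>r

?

convergence

This is the .2 axiom.
It corresponds to convergence: forall x forall y forall z (Rxy & Rxz -> exists w (Ryw & Rzw)).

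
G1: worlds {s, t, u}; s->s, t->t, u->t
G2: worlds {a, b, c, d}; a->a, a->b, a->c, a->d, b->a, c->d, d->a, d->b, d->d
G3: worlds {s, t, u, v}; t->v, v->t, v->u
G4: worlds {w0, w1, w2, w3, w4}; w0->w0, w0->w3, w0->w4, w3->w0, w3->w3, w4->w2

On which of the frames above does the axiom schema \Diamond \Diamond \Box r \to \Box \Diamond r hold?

The schema corresponds to a generalized confluence (Geach) condition: \forall x \forall y \forall z ((x R^2 y \wedge xRz) \to \exists w (yRw \wedge zRw)).
G1: condition met.
G2: fails — aR²b, aRc but no w with bRw and cRw.
G3: fails — tR²t, tRv but no w with tRw and vRw.
G4: fails — w0R²w0, w0Rw4 but no w with w0Rw and w4Rw.

G1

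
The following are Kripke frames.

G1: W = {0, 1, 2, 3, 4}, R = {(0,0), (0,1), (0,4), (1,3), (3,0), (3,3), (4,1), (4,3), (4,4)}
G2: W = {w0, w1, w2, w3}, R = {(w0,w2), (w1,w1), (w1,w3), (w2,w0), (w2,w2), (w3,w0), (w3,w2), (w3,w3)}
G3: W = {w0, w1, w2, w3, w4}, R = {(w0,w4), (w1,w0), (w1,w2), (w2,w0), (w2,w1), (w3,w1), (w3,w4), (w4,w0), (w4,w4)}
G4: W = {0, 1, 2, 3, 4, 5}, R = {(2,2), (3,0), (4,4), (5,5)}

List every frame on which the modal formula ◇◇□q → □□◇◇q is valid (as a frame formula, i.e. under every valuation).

G1, G3, G4

This is the axiom for a generalized confluence (Geach) condition; its first-order frame correspondent is ∀x ∀y ∀z ((xR²y ∧ xR²z) → ∃w (yRw ∧ zR²w)).
G1: condition met.
G2: fails — w1R²w1, w1R²w0 but no w with w1Rw and w0R²w.
G3: condition met.
G4: condition met.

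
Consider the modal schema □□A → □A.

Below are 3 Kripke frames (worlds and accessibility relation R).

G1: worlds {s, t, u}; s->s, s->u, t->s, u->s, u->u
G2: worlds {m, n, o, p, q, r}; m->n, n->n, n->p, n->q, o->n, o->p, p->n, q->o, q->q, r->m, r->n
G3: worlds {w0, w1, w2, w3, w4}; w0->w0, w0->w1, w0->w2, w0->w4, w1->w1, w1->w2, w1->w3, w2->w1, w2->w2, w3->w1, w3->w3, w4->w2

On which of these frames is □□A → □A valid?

Frame correspondent (Sahlqvist): ∀x ∀y (Rxy → ∃z (Rxz ∧ Rzy)) — i.e. density.
G1: condition met.
G2: fails — Rrm but no z with Rrz and Rzm.
G3: condition met.

G1, G3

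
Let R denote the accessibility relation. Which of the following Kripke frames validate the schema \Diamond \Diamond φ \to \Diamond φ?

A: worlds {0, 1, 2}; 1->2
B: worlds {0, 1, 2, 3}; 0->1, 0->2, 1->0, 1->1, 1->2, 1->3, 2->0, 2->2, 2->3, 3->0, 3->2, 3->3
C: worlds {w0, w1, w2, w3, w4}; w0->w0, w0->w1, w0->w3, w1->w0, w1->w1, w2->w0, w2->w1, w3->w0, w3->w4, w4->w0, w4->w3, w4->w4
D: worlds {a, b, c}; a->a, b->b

A, D

The schema corresponds to transitivity: \forall x \forall y \forall z (Rxy \wedge Ryz \to Rxz).
A: satisfies the condition.
B: fails — R02 and R23 but not R03.
C: fails — Rw1w0 and Rw0w3 but not Rw1w3.
D: satisfies the condition.
Valid on: A, D.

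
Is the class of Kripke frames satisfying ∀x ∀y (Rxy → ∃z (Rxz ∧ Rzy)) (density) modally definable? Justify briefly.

Yes — defined by □□p → □p

Yes: it is density, defined by the C4 schema □□p → □p.
Suppose □□p→□p is valid. Take Rxy and set V(p)={w : xR²w}. Then □□p at x, so □p at x, so p at y, i.e. ∃z(Rxz∧Rzy).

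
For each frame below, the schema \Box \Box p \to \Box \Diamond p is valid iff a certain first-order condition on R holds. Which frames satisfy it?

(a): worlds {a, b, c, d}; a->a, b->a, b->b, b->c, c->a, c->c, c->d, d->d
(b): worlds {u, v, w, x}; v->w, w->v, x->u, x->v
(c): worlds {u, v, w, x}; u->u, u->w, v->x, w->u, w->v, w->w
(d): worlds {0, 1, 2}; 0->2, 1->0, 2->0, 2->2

This is the axiom for a generalized confluence (Geach) condition; its first-order frame correspondent is \forall x \forall z (xRz \to \exists w (x R^2 w \wedge zRw)).
(a): condition met.
(b): fails — xRu but no t with xR²t and uRt.
(c): fails — vRx but no t with vR²t and xRt.
(d): condition met.
Valid on: (a), (d).

(a), (d)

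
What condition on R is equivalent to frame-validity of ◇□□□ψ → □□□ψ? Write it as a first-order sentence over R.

∀x ∀y ∀z ((xRy ∧ xR³z) → ∃w (yR³w ∧ z = w))

This is a Sahlqvist (Geach-type) schema ◇^1□^3ψ → □^3◇^0ψ.
Minimal-valuation argument: fix x; take any y with xR^1y and any z with xR^3z. Set V(ψ) to the set of worlds R-reachable from y in exactly 3 steps. Then □^3ψ holds at y, so the antecedent holds at x; validity forces ◇^0ψ at z, giving a w with zR^0w and yR^3w.
First-order correspondent: ∀x ∀y ∀z ((xRy ∧ xR³z) → ∃w (yR³w ∧ z = w)).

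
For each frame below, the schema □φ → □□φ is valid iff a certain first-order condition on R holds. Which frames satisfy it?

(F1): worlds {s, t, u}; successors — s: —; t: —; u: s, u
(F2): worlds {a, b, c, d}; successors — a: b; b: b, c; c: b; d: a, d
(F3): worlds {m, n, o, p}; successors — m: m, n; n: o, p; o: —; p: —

(F1)

This is the axiom for transitivity; its first-order frame correspondent is ∀x ∀y ∀z (Rxy ∧ Ryz → Rxz).
(F1): ✓.
(F2): fails — Rab and Rbc but not Rac.
(F3): fails — Rmn and Rno but not Rmo.
Valid on: (F1).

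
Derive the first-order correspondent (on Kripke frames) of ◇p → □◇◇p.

∀x ∀y ∀z ((xRy ∧ xRz) → ∃w (y = w ∧ zR²w))

This is a Sahlqvist (Geach-type) schema ◇^1□^0p → □^1◇^2p.
First-order correspondent: ∀x ∀y ∀z ((xRy ∧ xRz) → ∃w (y = w ∧ zR²w)).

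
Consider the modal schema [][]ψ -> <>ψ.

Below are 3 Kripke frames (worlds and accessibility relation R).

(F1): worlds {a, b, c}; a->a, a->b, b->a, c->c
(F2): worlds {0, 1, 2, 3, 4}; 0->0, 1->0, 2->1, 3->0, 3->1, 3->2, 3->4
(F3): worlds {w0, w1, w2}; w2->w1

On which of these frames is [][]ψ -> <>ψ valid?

(F1)

The schema corresponds to a generalized confluence (Geach) condition: forall x exists w (x R^2 w & xRw).
(F1): satisfies the condition.
(F2): fails — at 2 but no w with 2R²w and 2Rw.
(F3): fails — at w0 but no w with w0R²w and w0Rw.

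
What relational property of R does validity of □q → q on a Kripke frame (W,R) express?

reflexivity

Suppose □q→q is valid. At any x set V(q)={w : Rxw}. Then □q holds at x, so q holds at x, i.e. Rxx.
Conversely, on a frame with reflexivity the schema holds at every world under every valuation.
Frame condition: ∀x Rxx.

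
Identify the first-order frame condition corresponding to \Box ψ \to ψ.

This is the T axiom.
Its frame correspondent is reflexivity — \forall x Rxx.

reflexivity: \forall x Rxx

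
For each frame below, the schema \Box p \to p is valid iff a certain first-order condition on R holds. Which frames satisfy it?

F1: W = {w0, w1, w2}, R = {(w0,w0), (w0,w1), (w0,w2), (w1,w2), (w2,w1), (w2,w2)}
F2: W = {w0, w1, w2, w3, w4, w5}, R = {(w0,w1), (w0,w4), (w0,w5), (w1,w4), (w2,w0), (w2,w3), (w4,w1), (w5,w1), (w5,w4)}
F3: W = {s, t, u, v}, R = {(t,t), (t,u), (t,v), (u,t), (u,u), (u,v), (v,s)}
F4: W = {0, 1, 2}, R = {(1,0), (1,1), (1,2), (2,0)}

Frame correspondent (Sahlqvist): \forall x Rxx — i.e. reflexivity.
F1: fails — world w1 does not see itself.
F2: fails — world w0 does not see itself.
F3: fails — world s does not see itself.
F4: fails — world 0 does not see itself.

none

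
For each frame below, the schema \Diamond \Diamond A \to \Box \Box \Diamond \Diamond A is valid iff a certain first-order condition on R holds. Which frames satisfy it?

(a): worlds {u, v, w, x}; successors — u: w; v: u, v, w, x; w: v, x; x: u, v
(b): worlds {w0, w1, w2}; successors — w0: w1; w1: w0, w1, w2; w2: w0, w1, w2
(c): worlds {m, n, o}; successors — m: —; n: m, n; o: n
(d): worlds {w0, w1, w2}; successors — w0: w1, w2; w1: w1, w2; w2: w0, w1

(b)

Frame correspondent (Sahlqvist): \forall x \forall y \forall z ((x R^2 y \wedge x R^2 z) \to \exists w (y = w \wedge z R^2 w)) — i.e. a generalized confluence (Geach) condition.
(a): fails — vR²u, vR²u but no t with u=t and uR²t.
(b): ✓.
(c): fails — nR²m, nR²m but no w with m=w and mR²w.
(d): fails — w0R²w0, w0R²w2 but no w with w0=w and w2R²w.
Valid on: (b).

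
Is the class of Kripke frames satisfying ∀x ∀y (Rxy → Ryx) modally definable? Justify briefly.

Yes, by q → □◇q

Yes: it is symmetry, defined by the B schema q → □◇q.
Suppose q→□◇q is valid. Take Rxy and set V(q)={x}. Then q at x, so □◇q at x, so ◇q at y, so some z with Ryz has q; z=x, i.e. Ryx.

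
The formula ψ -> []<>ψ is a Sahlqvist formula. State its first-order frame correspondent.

Suppose ψ→□◇ψ is valid. Take Rxy and set V(ψ)={x}. Then ψ at x, so □◇ψ at x, so ◇ψ at y, so some z with Ryz has ψ; z=x, i.e. Ryx.
Conversely, on a frame with symmetry the schema holds at every world under every valuation.
Frame condition: forall x forall y (Rxy -> Ryx).

Symmetry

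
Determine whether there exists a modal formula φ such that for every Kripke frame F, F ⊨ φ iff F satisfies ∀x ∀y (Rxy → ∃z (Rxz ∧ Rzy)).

This is a Sahlqvist condition; the C4 axiom □□q → □q defines it.
Suppose □□q→□q is valid. Take Rxy and set V(q)={w : xR²w}. Then □□q at x, so □q at x, so q at y, i.e. ∃z(Rxz∧Rzy).

Yes, by □□q → □q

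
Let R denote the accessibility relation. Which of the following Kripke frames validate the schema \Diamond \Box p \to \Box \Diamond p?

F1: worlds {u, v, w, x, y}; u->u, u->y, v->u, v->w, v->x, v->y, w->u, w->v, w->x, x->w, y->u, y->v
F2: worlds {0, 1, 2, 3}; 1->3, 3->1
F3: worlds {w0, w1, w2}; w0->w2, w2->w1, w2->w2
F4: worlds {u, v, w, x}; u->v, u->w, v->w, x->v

F2

This is the axiom for convergence; its first-order frame correspondent is \forall x \forall y \forall z (Rxy \wedge Rxz \to \exists w (Ryw \wedge Rzw)).
F1: fails — Rvw and Rvx but w and x have no common successor.
F2: satisfies the condition.
F3: fails — Rw2w1 and Rw2w1 but w1 and w1 have no common successor.
F4: fails — Ruv and Ruw but v and w have no common successor.
Valid on: F2.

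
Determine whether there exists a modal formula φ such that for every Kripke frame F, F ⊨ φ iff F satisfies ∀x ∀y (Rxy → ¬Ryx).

Any modally definable frame class is closed under surjective bounded morphisms.
The 5-cycle (worlds s,t,u,v,w with s→t→u→v→w→s) is asymmetric. Mapping every world to a single reflexive point • is a surjective bounded morphism, and the reflexive point is not asymmetric (R•• but asymmetry requires ¬R••).
So the class is not modally definable.

Not modally definable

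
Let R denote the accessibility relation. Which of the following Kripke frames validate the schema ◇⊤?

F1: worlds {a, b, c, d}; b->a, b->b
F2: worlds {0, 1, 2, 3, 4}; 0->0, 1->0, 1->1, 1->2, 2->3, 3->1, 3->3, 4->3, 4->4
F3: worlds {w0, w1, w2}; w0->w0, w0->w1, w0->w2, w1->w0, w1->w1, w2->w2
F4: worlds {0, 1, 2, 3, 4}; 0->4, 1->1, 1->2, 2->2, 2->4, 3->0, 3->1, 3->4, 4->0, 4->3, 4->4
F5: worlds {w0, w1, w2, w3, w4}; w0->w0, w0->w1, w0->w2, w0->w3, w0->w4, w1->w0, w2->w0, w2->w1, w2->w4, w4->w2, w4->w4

This is the axiom for seriality; its first-order frame correspondent is ∀x ∃y Rxy.
F1: fails — world a has no successor.
F2: holds.
F3: holds.
F4: holds.
F5: fails — world w3 has no successor.

F2, F3, F4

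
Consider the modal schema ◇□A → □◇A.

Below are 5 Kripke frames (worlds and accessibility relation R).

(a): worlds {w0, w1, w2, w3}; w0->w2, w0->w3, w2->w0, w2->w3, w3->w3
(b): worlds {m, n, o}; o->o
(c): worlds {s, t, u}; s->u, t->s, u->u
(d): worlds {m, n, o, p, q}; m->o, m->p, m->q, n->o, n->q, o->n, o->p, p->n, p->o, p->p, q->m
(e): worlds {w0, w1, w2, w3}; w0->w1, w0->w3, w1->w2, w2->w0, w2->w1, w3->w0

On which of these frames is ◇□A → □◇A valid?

Frame correspondent (Sahlqvist): ∀x ∀y ∀z (Rxy ∧ Rxz → ∃w (Ryw ∧ Rzw)) — i.e. convergence.
(a): condition met.
(b): condition met.
(c): condition met.
(d): fails — Rmo and Rmq but o and q have no common successor.
(e): fails — Rw0w1 and Rw0w3 but w1 and w3 have no common successor.
Valid on: (a), (b), (c).

(a), (b), (c)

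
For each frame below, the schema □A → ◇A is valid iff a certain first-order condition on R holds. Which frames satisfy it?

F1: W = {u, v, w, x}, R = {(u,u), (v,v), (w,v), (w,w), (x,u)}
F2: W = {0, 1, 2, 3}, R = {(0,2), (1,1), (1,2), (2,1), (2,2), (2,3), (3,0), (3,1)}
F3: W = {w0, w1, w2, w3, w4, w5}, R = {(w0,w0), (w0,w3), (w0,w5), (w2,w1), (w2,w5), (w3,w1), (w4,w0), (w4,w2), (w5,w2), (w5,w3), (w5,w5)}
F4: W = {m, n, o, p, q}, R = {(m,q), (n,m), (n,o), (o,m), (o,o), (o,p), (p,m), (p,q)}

F1, F2

The schema corresponds to seriality: ∀x ∃y Rxy.
F1: condition met.
F2: condition met.
F3: fails — world w1 has no successor.
F4: fails — world q has no successor.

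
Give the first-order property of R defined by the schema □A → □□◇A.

∀x ∀z (xR²z → ∃w (xRw ∧ zRw))

This is a Sahlqvist (Geach-type) schema ◇^0□^1A → □^2◇^1A.
First-order correspondent: ∀x ∀z (xR²z → ∃w (xRw ∧ zRw)).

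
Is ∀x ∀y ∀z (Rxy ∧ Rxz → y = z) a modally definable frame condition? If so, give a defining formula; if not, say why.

Yes: it is partial functionality, defined by the CD schema ◇q → □q.

Yes — defined by ◇q → □q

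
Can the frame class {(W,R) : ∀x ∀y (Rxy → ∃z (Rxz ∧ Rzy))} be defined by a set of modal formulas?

Yes, by □□p → □p

The condition is density. A defining modal formula is □□p → □p.
Suppose □□p→□p is valid. Take Rxy and set V(p)={w : xR²w}. Then □□p at x, so □p at x, so p at y, i.e. ∃z(Rxz∧Rzy).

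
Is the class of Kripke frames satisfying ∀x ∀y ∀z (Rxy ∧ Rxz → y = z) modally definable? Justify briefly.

This is a Sahlqvist condition; the CD axiom ◇r → □r defines it.

Yes, by ◇r → □r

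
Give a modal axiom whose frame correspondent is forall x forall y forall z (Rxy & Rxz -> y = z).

◇q → □q

This is partial functionality; the standard corresponding axiom is CD: ◇q → □q.
Suppose ◇q→□q is valid. Take Rxy, Rxz and set V(q)={y}. Then ◇q at x, so □q at x, so q at z, i.e. z=y.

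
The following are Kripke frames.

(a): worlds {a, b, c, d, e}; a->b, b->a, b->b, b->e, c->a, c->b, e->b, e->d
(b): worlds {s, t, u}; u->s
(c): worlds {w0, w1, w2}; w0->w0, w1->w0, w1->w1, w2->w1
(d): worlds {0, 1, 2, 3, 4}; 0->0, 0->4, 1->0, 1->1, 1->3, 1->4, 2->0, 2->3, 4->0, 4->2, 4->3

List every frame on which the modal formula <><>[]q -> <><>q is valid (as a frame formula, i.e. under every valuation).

(b), (c)

Frame correspondent (Sahlqvist): forall x forall y (x R^2 y -> exists w (yRw & x R^2 w)) — i.e. a generalized confluence (Geach) condition.
(a): fails — bR²d but no w with dRw and bR²w.
(b): ✓.
(c): ✓.
(d): fails — 0R²3 but no w with 3Rw and 0R²w.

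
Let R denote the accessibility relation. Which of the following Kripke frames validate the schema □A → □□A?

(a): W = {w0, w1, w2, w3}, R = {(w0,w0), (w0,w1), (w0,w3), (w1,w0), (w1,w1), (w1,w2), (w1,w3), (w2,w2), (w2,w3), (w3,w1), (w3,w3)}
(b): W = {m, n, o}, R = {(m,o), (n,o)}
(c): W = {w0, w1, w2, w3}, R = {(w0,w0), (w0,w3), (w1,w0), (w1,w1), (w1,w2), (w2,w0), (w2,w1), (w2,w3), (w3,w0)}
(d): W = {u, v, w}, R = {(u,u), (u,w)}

(b), (d)

Frame correspondent (Sahlqvist): ∀x ∀y ∀z (Rxy ∧ Ryz → Rxz) — i.e. transitivity.
(a): fails — Rw3w1 and Rw1w0 but not Rw3w0.
(b): satisfies the condition.
(c): fails — Rw1w0 and Rw0w3 but not Rw1w3.
(d): satisfies the condition.
Valid on: (b), (d).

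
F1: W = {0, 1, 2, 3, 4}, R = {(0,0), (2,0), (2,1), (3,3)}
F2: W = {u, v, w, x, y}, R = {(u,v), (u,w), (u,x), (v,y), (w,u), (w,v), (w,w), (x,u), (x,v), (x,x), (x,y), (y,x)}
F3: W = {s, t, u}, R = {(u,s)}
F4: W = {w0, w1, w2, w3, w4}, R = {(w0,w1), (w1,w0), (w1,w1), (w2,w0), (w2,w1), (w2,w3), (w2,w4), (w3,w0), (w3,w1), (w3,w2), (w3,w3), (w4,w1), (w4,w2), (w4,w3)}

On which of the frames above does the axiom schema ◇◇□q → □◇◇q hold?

Frame correspondent (Sahlqvist): ∀x ∀y ∀z ((xR²y ∧ xRz) → ∃w (yRw ∧ zR²w)) — i.e. a generalized confluence (Geach) condition.
F1: fails — 2R²0, 2R1 but no w with 0Rw and 1R²w.
F2: fails — uR²v, uRv but no t with vRt and vR²t.
F3: ✓.
F4: ✓.
Valid on: F3, F4.

F3, F4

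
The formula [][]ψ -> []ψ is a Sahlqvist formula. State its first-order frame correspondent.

Density

Suppose □□ψ→□ψ is valid. Take Rxy and set V(ψ)={w : xR²w}. Then □□ψ at x, so □ψ at x, so ψ at y, i.e. ∃z(Rxz∧Rzy).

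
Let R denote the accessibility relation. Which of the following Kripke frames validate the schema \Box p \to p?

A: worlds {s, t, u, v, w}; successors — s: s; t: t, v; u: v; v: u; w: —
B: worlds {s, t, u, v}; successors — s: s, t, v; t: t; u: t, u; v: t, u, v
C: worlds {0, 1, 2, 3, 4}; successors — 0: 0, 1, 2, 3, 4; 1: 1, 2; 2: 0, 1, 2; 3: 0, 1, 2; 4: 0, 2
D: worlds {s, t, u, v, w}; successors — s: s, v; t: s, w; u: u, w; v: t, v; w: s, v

B

Frame correspondent (Sahlqvist): \forall x Rxx — i.e. reflexivity.
A: fails — world u does not see itself.
B: condition met.
C: fails — world 3 does not see itself.
D: fails — world t does not see itself.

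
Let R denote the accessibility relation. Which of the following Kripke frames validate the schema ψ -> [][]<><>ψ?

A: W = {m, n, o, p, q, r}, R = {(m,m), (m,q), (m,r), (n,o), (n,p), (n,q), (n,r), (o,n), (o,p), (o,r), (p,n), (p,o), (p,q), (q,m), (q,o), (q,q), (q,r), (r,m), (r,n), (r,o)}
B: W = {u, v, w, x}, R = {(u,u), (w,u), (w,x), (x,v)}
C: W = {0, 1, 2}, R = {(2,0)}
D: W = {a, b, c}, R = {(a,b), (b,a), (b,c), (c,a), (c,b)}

C

Frame correspondent (Sahlqvist): forall x forall z (x R^2 z -> exists w (x = w & z R^2 w)) — i.e. a generalized confluence (Geach) condition.
A: fails — pR²m but no w with p=w and mR²w.
B: fails — wR²u but no t with w=t and uR²t.
C: ✓.
D: fails — bR²a but no w with b=w and aR²w.
Valid on: C.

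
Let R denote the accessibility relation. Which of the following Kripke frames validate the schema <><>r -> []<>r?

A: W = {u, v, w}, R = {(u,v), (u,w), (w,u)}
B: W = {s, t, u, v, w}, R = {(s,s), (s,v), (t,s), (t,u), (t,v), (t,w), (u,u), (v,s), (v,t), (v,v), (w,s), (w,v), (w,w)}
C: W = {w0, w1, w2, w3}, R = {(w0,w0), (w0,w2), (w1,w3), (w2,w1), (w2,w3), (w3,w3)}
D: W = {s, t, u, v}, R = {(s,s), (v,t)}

The schema corresponds to a generalized confluence (Geach) condition: forall x forall y forall z ((x R^2 y & xRz) -> exists w (y = w & zRw)).
A: fails — uR²u, uRv but no t with u=t and vRt.
B: fails — sR²t, sRs but no w* with t=w* and sRw*.
C: fails — w0R²w0, w0Rw2 but no w with w0=w and w2Rw.
D: ✓.
Valid on: D.

D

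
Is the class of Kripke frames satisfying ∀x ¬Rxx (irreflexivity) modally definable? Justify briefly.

Not definable by any modal formula

Modal frame validity is preserved under surjective bounded morphisms.
The 3-cycle (worlds a,b,c with a→b→c→a) is irreflexive, and the map sending every world to a single reflexive point • is a surjective bounded morphism (forth: every edge maps to (•,•); back: every world has a successor). So any modal formula valid on the 3-cycle is also valid on the reflexive point, which is not irreflexive.
So the class is not modally definable.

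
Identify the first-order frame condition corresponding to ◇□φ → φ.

symmetry

Equivalently (dual form): φ → □◇φ.
Suppose φ→□◇φ is valid. Take Rxy and set V(φ)={x}. Then φ at x, so □◇φ at x, so ◇φ at y, so some z with Ryz has φ; z=x, i.e. Ryx.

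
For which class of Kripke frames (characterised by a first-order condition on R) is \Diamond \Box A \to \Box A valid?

The Euclidean property

This is a form of the 5 axiom.
It corresponds to the Euclidean property: \forall x \forall y \forall z (Rxy \wedge Rxz \to Ryz).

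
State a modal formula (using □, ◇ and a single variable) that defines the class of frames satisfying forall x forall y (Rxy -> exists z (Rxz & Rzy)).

□□s → □s

A defining formula is □□s → □s (the C4 axiom).
Suppose □□s→□s is valid. Take Rxy and set V(s)={w : xR²w}. Then □□s at x, so □s at x, so s at y, i.e. ∃z(Rxz∧Rzy).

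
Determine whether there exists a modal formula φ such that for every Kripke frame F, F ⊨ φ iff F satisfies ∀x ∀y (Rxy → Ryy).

The condition is shift-reflexivity. A defining modal formula is □(□q → q).
Suppose □(□q→q) is valid. Take Rxy and set V(q)={w : Ryw}. Then at y, □q holds; since □(□q→q) at x, □q→q at y, so q at y, i.e. Ryy.

Definable; □(□q → q) defines it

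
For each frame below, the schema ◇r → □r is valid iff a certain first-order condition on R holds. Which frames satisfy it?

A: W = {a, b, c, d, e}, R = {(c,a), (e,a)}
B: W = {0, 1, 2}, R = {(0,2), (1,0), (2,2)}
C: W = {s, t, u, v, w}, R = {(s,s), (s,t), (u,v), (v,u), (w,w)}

A, B

This is the axiom for partial functionality; its first-order frame correspondent is ∀x ∀y ∀z (Rxy ∧ Rxz → y = z).
A: condition met.
B: condition met.
C: fails — s sees both s and t.
Valid on: A, B.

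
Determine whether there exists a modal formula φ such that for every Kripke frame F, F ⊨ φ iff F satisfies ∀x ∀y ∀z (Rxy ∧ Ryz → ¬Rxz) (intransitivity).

Modal frame validity is preserved under surjective bounded morphisms.
The 5-cycle (worlds 0,1,2,3,4 with 0→1→2→3→4→0) is intransitive. Mapping every world to a single reflexive point • is a surjective bounded morphism; the reflexive point is not intransitive (R••∧R•• but R••).
So no modal formula (or set of formulas) defines exactly the intransitive frames.

No — not modally definable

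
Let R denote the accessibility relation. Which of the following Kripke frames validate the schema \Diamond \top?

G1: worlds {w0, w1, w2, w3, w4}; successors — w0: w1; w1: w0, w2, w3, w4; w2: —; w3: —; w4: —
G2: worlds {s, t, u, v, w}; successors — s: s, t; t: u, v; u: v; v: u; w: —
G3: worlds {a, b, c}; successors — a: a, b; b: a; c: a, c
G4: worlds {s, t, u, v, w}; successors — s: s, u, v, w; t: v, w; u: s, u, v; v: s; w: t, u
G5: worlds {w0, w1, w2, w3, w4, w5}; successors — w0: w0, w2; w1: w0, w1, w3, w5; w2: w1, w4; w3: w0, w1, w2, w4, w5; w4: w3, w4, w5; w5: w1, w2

G3, G4, G5

The schema corresponds to seriality: \forall x \exists y Rxy.
G1: fails — world w2 has no successor.
G2: fails — world w has no successor.
G3: ✓.
G4: ✓.
G5: ✓.
Valid on: G3, G4, G5.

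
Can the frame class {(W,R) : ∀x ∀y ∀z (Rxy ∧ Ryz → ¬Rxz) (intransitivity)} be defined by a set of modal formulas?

Not definable by any modal formula

Any modally definable frame class is closed under surjective bounded morphisms.
The 7-cycle (worlds 0,1,2,3,4,5,6 with 0→1→2→3→4→5→6→0) is intransitive. Mapping every world to a single reflexive point • is a surjective bounded morphism; the reflexive point is not intransitive (R••∧R•• but R••).
So the class is not modally definable.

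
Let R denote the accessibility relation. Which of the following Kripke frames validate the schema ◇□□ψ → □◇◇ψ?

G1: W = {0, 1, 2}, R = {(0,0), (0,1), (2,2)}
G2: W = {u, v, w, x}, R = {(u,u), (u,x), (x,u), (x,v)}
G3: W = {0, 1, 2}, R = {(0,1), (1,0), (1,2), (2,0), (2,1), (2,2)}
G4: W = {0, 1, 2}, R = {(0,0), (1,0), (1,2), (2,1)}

The schema corresponds to a generalized confluence (Geach) condition: ∀x ∀y ∀z ((xRy ∧ xRz) → ∃w (yR²w ∧ zR²w)).
G1: fails — 0R0, 0R1 but no w with 0R²w and 1R²w.
G2: fails — xRu, xRv but no t with uR²t and vR²t.
G3: condition met.
G4: condition met.

G3, G4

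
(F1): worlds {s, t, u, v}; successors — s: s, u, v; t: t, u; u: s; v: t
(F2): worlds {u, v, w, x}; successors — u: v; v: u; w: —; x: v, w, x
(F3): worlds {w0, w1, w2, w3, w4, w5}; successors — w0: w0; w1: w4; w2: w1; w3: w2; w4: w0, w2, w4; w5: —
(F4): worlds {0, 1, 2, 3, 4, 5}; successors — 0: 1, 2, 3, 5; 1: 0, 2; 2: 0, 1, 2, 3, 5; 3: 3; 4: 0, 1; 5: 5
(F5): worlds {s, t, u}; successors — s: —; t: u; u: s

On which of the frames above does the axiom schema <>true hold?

Frame correspondent (Sahlqvist): forall x exists y Rxy — i.e. seriality.
(F1): ✓.
(F2): fails — world w has no successor.
(F3): fails — world w5 has no successor.
(F4): ✓.
(F5): fails — world s has no successor.
Valid on: (F1), (F4).

(F1), (F4)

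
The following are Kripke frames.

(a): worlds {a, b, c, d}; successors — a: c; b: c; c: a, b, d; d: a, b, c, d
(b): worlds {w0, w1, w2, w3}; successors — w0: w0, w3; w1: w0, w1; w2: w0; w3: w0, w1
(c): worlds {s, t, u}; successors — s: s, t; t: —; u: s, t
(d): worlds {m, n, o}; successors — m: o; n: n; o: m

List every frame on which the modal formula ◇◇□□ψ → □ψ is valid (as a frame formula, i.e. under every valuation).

(b)

Frame correspondent (Sahlqvist): ∀x ∀y ∀z ((xR²y ∧ xRz) → ∃w (yR²w ∧ z = w)) — i.e. a generalized confluence (Geach) condition.
(a): fails — aR²a, aRc but no w with aR²w and c=w.
(b): holds.
(c): fails — sR²t, sRs but no w with tR²w and s=w.
(d): fails — mR²m, mRo but no w with mR²w and o=w.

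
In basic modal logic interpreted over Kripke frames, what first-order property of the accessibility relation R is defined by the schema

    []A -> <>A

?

seriality: forall x exists y Rxy

Suppose □A→◇A is valid. At any x set V(A)=W. Then □A at x, so ◇A at x, so x has a successor.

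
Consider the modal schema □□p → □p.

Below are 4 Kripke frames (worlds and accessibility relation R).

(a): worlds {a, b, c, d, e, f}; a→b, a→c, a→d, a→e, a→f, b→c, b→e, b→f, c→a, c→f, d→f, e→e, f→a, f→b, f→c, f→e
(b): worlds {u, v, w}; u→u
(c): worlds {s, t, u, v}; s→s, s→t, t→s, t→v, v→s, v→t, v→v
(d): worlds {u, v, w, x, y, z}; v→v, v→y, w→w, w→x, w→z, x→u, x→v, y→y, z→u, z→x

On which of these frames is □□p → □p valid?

(b), (c)

Frame correspondent (Sahlqvist): ∀x ∀y (Rxy → ∃z (Rxz ∧ Rzy)) — i.e. density.
(a): fails — Rdf but no z with Rdz and Rzf.
(b): ✓.
(c): ✓.
(d): fails — Rzx but no t with Rzt and Rtx.
Valid on: (b), (c).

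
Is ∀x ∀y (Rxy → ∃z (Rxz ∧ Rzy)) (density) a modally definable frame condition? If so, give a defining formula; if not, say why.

Definable; □□p → □p defines it

The condition is density. A defining modal formula is □□p → □p.
Suppose □□p→□p is valid. Take Rxy and set V(p)={w : xR²w}. Then □□p at x, so □p at x, so p at y, i.e. ∃z(Rxz∧Rzy).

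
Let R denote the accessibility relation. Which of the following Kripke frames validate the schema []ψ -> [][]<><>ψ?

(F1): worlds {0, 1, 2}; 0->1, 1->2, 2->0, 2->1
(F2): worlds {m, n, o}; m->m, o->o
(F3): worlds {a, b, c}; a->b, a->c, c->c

The schema corresponds to a generalized confluence (Geach) condition: forall x forall z (x R^2 z -> exists w (xRw & z R^2 w)).
(F1): fails — 1R²1 but no w with 1Rw and 1R²w.
(F2): ✓.
(F3): ✓.
Valid on: (F2), (F3).

(F2), (F3)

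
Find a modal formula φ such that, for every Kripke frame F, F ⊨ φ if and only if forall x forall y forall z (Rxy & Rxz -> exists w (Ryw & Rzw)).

◇□q → □◇q

A defining formula is ◇□q → □◇q (the .2 axiom).
Suppose ◇□q→□◇q is valid. Take Rxy, Rxz and set V(q)={w : Ryw}. Then □q at y so ◇□q at x, so □◇q at x, so ◇q at z, giving w with Rzw and Ryw.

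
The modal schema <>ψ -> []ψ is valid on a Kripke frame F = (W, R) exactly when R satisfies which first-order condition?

Partial functionality

Suppose ◇ψ→□ψ is valid. Take Rxy, Rxz and set V(ψ)={y}. Then ◇ψ at x, so □ψ at x, so ψ at z, i.e. z=y.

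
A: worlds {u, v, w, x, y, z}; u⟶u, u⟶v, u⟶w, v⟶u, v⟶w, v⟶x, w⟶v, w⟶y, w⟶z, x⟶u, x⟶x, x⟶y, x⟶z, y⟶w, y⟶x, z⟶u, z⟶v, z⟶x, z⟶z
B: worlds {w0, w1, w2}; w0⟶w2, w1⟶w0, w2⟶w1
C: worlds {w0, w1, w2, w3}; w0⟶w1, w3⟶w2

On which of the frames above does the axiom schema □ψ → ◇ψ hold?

A, B

This is the axiom for seriality; its first-order frame correspondent is ∀x ∃y Rxy.
A: condition met.
B: condition met.
C: fails — world w1 has no successor.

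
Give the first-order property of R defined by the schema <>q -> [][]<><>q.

This is a Sahlqvist (Geach-type) schema ◇^1□^0q → □^2◇^2q.
First-order correspondent: forall x forall y forall z ((xRy & x R^2 z) -> exists w (y = w & z R^2 w)).

forall x forall y forall z ((xRy & x R^2 z) -> exists w (y = w & z R^2 w))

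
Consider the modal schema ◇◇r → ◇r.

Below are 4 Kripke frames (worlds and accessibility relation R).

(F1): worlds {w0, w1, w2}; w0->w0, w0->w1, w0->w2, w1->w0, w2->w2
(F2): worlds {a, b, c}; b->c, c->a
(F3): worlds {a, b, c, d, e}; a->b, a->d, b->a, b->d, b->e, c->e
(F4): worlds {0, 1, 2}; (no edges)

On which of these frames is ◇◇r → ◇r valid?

(F4)

Frame correspondent (Sahlqvist): ∀x ∀y ∀z (Rxy ∧ Ryz → Rxz) — i.e. transitivity.
(F1): fails — Rw1w0 and Rw0w1 but not Rw1w1.
(F2): fails — Rbc and Rca but not Rba.
(F3): fails — Rab and Rba but not Raa.
(F4): holds.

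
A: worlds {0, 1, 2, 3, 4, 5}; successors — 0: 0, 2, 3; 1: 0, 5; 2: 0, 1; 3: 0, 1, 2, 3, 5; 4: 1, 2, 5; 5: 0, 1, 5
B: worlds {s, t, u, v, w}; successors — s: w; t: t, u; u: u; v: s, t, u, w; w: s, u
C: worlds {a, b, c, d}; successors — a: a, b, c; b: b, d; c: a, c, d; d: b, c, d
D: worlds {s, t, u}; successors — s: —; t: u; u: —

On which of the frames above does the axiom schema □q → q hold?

C

Frame correspondent (Sahlqvist): ∀x Rxx — i.e. reflexivity.
A: fails — world 1 does not see itself.
B: fails — world s does not see itself.
C: ✓.
D: fails — world s does not see itself.
Valid on: C.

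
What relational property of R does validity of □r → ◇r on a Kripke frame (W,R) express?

Suppose □r→◇r is valid. At any x set V(r)=W. Then □r at x, so ◇r at x, so x has a successor.
Conversely, any frame satisfying ∀x ∃y Rxy validates the schema.
Frame condition: ∀x ∃y Rxy.

seriality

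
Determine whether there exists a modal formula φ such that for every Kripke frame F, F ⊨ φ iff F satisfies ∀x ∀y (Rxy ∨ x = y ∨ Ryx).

No — not modally definable

If a class were modally definable it would be closed under disjoint unions (Goldblatt–Thomason).
Take 4 disjoint single-world reflexive frames: each is trivially connected, but their disjoint union has 4 worlds with no edge between distinct components, so it is not connected.
So no modal formula (or set of formulas) defines exactly the connected frames.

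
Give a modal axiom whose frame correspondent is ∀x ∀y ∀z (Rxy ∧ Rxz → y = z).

This is partial functionality; the standard corresponding axiom is CD: ◇ψ → □ψ.
Suppose ◇ψ→□ψ is valid. Take Rxy, Rxz and set V(ψ)={y}. Then ◇ψ at x, so □ψ at x, so ψ at z, i.e. z=y.

◇ψ → □ψ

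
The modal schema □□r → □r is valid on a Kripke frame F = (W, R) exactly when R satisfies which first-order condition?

density

This is the C4 axiom.
Its frame correspondent is density — ∀x ∀y (Rxy → ∃z (Rxz ∧ Rzy)).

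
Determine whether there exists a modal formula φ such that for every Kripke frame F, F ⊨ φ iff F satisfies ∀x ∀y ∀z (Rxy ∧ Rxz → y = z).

Yes, by ◇q → □q

Yes: it is partial functionality, defined by the CD schema ◇q → □q.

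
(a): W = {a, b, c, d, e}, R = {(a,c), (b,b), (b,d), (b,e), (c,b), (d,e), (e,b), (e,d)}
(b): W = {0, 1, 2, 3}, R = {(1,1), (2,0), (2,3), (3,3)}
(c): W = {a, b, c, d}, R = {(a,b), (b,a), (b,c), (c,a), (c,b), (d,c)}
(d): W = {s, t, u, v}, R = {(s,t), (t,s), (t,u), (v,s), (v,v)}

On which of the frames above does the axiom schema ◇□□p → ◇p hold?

(c)

This is the axiom for a generalized confluence (Geach) condition; its first-order frame correspondent is ∀x ∀y (xRy → ∃w (yR²w ∧ xRw)).
(a): fails — aRc but no w with cR²w and aRw.
(b): fails — 2R0 but no w with 0R²w and 2Rw.
(c): ✓.
(d): fails — tRu but no w with uR²w and tRw.
Valid on: (c).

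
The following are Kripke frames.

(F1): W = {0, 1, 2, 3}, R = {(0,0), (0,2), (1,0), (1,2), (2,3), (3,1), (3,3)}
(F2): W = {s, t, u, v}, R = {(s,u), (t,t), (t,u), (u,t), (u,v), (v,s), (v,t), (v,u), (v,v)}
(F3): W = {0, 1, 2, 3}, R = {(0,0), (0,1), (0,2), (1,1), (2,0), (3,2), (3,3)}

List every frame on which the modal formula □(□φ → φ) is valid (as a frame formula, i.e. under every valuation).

none

This is the axiom for shift-reflexivity; its first-order frame correspondent is ∀x ∀y (Rxy → Ryy).
(F1): fails — R02 but not R22.
(F2): fails — Rvu but not Ruu.
(F3): fails — R32 but not R22.
Valid on no frame.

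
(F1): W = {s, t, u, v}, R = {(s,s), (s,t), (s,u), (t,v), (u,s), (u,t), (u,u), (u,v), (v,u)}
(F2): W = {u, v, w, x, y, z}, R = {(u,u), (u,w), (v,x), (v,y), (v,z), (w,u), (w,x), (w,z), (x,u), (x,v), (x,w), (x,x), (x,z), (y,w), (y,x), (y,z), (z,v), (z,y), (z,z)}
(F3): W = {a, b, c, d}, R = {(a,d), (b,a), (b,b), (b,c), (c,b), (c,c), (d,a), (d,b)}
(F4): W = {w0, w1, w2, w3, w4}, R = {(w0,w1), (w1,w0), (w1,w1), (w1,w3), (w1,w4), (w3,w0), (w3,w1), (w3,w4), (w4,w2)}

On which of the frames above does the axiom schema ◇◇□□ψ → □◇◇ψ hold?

This is the axiom for a generalized confluence (Geach) condition; its first-order frame correspondent is ∀x ∀y ∀z ((xR²y ∧ xRz) → ∃w (yR²w ∧ zR²w)).
(F1): ✓.
(F2): ✓.
(F3): ✓.
(F4): fails — w0R²w4, w0Rw1 but no w with w4R²w and w1R²w.

(F1), (F2), (F3)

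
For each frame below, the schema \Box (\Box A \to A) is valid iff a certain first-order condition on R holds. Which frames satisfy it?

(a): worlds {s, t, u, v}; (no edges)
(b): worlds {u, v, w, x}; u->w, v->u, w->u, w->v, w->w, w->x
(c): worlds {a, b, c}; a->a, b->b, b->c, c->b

This is the axiom for shift-reflexivity; its first-order frame correspondent is \forall x \forall y (Rxy \to Ryy).
(a): satisfies the condition.
(b): fails — Rwu but not Ruu.
(c): fails — Rbc but not Rcc.
Valid on: (a).

(a)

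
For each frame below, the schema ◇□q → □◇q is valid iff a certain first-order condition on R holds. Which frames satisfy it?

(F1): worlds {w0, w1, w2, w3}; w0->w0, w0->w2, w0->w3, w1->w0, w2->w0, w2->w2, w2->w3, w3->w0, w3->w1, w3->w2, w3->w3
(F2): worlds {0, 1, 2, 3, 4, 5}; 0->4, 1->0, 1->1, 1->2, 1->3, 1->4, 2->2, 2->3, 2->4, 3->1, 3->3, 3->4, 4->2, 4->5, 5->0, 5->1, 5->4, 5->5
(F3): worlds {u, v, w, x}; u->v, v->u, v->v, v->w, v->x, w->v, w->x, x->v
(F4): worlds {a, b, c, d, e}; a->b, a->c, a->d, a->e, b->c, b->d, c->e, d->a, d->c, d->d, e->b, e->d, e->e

Frame correspondent (Sahlqvist): ∀x ∀y ∀z (Rxy ∧ Rxz → ∃w (Ryw ∧ Rzw)) — i.e. convergence.
(F1): holds.
(F2): fails — R10 and R14 but 0 and 4 have no common successor.
(F3): holds.
(F4): fails — Rab and Rac but b and c have no common successor.
Valid on: (F1), (F3).

(F1), (F3)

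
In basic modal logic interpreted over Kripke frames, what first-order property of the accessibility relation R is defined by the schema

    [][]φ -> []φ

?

Density

Suppose □□φ→□φ is valid. Take Rxy and set V(φ)={w : xR²w}. Then □□φ at x, so □φ at x, so φ at y, i.e. ∃z(Rxz∧Rzy).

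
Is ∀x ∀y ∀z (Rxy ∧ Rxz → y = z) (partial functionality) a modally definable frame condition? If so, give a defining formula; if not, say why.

Definable; ◇q → □q defines it

The condition is partial functionality. A defining modal formula is ◇q → □q.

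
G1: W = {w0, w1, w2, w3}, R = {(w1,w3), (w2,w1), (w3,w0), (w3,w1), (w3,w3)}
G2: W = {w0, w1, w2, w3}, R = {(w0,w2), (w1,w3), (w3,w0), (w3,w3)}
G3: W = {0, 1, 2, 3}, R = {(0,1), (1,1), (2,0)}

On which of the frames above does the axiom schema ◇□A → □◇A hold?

G3

Frame correspondent (Sahlqvist): ∀x ∀y ∀z (Rxy ∧ Rxz → ∃w (Ryw ∧ Rzw)) — i.e. convergence.
G1: fails — Rw3w1 and Rw3w0 but w1 and w0 have no common successor.
G2: fails — Rw0w2 and Rw0w2 but w2 and w2 have no common successor.
G3: condition met.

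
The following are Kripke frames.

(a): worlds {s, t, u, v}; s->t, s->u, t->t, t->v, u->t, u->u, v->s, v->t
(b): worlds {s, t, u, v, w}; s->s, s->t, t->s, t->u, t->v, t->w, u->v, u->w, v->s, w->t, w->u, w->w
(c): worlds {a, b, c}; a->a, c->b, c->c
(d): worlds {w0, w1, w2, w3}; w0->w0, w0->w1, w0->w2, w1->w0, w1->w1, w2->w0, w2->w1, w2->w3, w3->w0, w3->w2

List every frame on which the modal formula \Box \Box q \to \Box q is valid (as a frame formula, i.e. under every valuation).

(c)

Frame correspondent (Sahlqvist): \forall x \forall y (Rxy \to \exists z (Rxz \wedge Rzy)) — i.e. density.
(a): fails — Rvs but no z with Rvz and Rzs.
(b): fails — Ruv but no z with Ruz and Rzv.
(c): holds.
(d): fails — Rw2w3 but no z with Rw2z and Rzw3.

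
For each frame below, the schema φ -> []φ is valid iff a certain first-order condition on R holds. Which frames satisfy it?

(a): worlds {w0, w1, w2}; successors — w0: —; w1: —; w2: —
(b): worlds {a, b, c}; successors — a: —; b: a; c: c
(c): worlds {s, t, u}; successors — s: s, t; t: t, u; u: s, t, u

(a)

The schema corresponds to a generalized confluence (Geach) condition: forall x forall z (xRz -> exists w (x = w & z = w)).
(a): satisfies the condition.
(b): fails — bRa but b ≠ a.
(c): fails — sRt but s ≠ t.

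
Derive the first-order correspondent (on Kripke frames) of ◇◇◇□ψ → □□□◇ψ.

∀x ∀y ∀z ((xR³y ∧ xR³z) → ∃w (yRw ∧ zRw))

This is a Sahlqvist (Geach-type) schema ◇^3□^1ψ → □^3◇^1ψ.
Minimal-valuation argument: fix x; take any y with xR^3y and any z with xR^3z. Set V(ψ) to the set of worlds R-reachable from y in exactly 1 step. Then □^1ψ holds at y, so the antecedent holds at x; validity forces ◇^1ψ at z, giving a w with zR^1w and yR^1w.
First-order correspondent: ∀x ∀y ∀z ((xR³y ∧ xR³z) → ∃w (yRw ∧ zRw)).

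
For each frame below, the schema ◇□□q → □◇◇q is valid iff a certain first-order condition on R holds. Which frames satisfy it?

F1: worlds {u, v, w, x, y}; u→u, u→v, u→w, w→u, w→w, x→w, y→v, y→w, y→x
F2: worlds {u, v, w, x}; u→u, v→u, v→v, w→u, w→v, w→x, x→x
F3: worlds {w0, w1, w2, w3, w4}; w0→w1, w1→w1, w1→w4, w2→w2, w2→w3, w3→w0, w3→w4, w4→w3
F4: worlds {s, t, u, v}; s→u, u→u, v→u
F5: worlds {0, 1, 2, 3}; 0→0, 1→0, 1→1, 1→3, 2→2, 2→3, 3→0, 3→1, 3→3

The schema corresponds to a generalized confluence (Geach) condition: ∀x ∀y ∀z ((xRy ∧ xRz) → ∃w (yR²w ∧ zR²w)).
F1: fails — uRu, uRv but no t with uR²t and vR²t.
F2: fails — wRu, wRx but no t with uR²t and xR²t.
F3: ✓.
F4: ✓.
F5: ✓.

F3, F4, F5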